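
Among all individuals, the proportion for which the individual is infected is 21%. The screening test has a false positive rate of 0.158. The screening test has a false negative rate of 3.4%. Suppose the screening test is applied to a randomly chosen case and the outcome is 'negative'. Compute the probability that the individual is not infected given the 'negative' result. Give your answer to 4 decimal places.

Write H for 'the individual is infected'. Prior odds H:¬H = 0.21/0.79 = 0.26582. For the 'negative' outcome, the likelihood ratio is 0.034/0.842 = 0.040380.
Posterior odds = 0.26582 × 0.040380 = 0.010734, so P(H|E) = 0.010734/(1+0.010734) = 0.0106. Then P(¬H|E) = 1 − 0.0106 = 0.9894.

P(¬H | E) ≈ 0.9894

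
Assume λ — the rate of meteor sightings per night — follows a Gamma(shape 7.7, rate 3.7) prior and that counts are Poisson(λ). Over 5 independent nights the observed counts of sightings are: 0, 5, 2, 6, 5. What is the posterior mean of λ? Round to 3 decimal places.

Total count ∑xᵢ = 18 over n = 5 nights.
Gamma is conjugate to the Poisson likelihood: posterior is Gamma(shape = 7.7+18 = 25.7, rate = 3.7+5 = 8.7).
E[λ | data] = 25.7/8.7 = 2.954.

Posterior mean ≈ 2.954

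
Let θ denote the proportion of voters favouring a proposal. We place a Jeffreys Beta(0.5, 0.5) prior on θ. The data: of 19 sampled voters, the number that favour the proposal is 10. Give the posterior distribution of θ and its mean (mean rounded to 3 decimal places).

Posterior: Beta(10.5, 9.5); mean ≈ 0.525

Observing 10 successes and 9 failures updates Beta(0.5, 0.5) by adding the success and failure counts to the two shape parameters: α = 0.5+10 = 10.5, β = 0.5+9 = 9.5.
E[θ | data] = 10.5/(10.5+9.5) = 0.525.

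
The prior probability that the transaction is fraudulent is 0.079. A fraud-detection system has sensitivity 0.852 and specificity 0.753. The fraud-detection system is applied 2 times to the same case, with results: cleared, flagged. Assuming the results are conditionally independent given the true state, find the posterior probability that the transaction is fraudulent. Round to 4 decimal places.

Posterior P(H) ≈ 0.0550

Let H be the event that the transaction is fraudulent; start with P(H) = 0.079. P('flagged'|H) = 0.852, P('flagged'|¬H) = 0.247.
Update on result 1 ('cleared'): P(H) ← 0.148·0.0790 / (0.148·0.0790 + 0.753·0.9210) = 0.011692/0.70521 = 0.0166.
Update on result 2 ('flagged'): P(H) ← 0.852·0.0166 / (0.852·0.0166 + 0.247·0.9834) = 0.014126/0.25703 = 0.0550.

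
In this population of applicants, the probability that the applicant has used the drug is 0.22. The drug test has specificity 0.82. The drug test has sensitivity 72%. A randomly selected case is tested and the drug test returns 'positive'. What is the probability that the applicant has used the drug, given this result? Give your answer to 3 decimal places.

P(H | E) ≈ 0.530

Write H for 'the applicant has used the drug'. Prior odds H:¬H = 0.22/0.78 = 0.28205. For the 'positive' outcome, the likelihood ratio is 0.72/0.18 = 4.0000.
Posterior odds = 0.28205 × 4.0000 = 1.1282, so P(H|E) = 1.1282/(1+1.1282) = 0.530.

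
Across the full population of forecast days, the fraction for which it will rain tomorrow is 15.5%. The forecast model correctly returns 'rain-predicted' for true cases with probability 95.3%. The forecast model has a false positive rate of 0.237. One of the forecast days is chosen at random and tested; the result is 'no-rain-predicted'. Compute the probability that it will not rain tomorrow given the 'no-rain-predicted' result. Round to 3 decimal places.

Write H for 'it will rain tomorrow'. Prior odds H:¬H = 0.155/0.845 = 0.18343. For the 'no-rain-predicted' outcome, the likelihood ratio is 0.047/0.763 = 0.061599.
Posterior odds = 0.18343 × 0.061599 = 0.011299, so P(H|E) = 0.011299/(1+0.011299) = 0.011. Then P(¬H|E) = 1 − 0.011 = 0.989.

P(¬H | E) ≈ 0.989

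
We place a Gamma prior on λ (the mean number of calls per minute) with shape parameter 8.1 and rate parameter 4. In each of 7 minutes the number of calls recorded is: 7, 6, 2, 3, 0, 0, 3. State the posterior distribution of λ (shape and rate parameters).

Posterior: Gamma(shape=29.1, rate=11)

Total count ∑xᵢ = 21 over n = 7 minutes.
Gamma is conjugate to the Poisson likelihood: posterior is Gamma(shape = 8.1+21 = 29.1, rate = 4+7 = 11).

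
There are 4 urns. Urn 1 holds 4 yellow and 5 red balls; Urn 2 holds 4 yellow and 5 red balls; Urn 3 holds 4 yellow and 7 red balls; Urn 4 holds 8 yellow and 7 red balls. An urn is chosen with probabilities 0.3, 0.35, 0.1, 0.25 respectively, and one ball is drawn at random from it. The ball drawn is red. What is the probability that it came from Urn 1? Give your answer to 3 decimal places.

Posterior probability ≈ 0.308

P(red|Urn 1) = 0.5556; P(red|Urn 2) = 0.5556; P(red|Urn 3) = 0.6364; P(red|Urn 4) = 0.4667.
Prior × likelihood for each source: 0.3·0.5556=0.1667, 0.35·0.5556=0.1944, 0.1·0.6364=0.06364, 0.25·0.4667=0.1167. Summing gives P(red) = 0.54141.
P(Urn 1 | red) = 0.1667 / 0.54141 = 0.308.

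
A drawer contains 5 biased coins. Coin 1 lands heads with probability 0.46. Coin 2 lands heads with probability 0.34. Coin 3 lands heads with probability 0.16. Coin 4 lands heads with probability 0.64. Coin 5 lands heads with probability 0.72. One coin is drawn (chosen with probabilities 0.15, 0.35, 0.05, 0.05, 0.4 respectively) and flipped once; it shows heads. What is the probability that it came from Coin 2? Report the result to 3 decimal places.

Tabulate prior·likelihood by source: [1] prior 0.15, lik 0.46, product 0.06900; [2] prior 0.35, lik 0.34, product 0.1190; [3] prior 0.05, lik 0.16, product 0.008000; [4] prior 0.05, lik 0.64, product 0.03200; [5] prior 0.4, lik 0.72, product 0.2880.
Normalizing constant = 0.51600; the posterior for Coin 2 is its product over the sum, 0.1190/0.51600 = 0.231.

Posterior probability ≈ 0.231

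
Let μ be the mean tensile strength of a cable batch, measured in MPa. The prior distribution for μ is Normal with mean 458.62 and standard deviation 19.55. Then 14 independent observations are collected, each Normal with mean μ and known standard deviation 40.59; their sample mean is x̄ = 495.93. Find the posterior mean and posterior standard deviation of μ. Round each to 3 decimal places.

Prior precision 1/τ₀² = 1/19.55² = 0.00261641; data precision n/σ² = 14/40.59² = 0.00849748.
Posterior precision = 0.00261641 + 0.00849748 = 0.0111139, giving posterior SD = 1/√0.0111139 = 9.486.
Posterior mean = (0.00261641·458.62 + 0.00849748·495.93) / 0.0111139 = 487.147.

Posterior mean ≈ 487.147; posterior SD ≈ 9.486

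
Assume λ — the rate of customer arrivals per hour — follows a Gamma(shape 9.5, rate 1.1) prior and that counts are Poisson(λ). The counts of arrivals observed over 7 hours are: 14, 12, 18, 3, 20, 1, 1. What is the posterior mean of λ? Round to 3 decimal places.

Posterior mean ≈ 9.691

The Poisson likelihood adds the total count to the shape and the number of exposure periods to the rate. Here ∑xᵢ = 69 and n = 7, so shape 9.5→78.5 and rate 1.1→8.1.
E[λ | data] = 78.5/8.1 = 9.691.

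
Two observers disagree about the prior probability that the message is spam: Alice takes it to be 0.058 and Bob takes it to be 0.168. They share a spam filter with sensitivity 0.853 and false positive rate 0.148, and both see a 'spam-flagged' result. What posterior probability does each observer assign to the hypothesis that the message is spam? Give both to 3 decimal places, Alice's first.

The likelihood ratio for a 'spam-flagged' result is 0.853/0.148 = 5.7635.
Alice: prior odds 0.058/0.942 = 0.061571; posterior odds 0.35487; posterior probability 0.262.
Bob: prior odds 0.168/0.832 = 0.20192; posterior odds 1.1638; posterior probability 0.538.

Alice: 0.262; Bob: 0.538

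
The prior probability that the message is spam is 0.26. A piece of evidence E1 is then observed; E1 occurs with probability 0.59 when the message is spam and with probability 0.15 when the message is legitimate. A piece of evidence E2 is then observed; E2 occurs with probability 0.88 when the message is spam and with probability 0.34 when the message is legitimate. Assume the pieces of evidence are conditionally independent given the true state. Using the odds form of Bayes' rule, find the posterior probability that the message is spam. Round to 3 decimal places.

Prior odds = 0.26/(1−0.26) = 0.35135. In log-odds, ln(0.35135) = -1.0460.
Add log likelihood ratios: ln(3.9333) + ln(2.5882) = 2.3205.
Posterior log-odds = 1.2745, so posterior odds = exp(1.2745) = 3.5769. Converting, P(H|E) = 3.5769/4.5769 = 0.782.

Posterior probability ≈ 0.782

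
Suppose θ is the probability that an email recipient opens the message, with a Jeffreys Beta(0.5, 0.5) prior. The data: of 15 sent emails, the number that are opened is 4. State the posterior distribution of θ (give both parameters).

Posterior: Beta(4.5, 11.5)

The binomial likelihood is conjugate to the Beta prior: with 4 successes and 11 failures, the posterior is Beta(0.5+4, 0.5+11) = Beta(4.5, 11.5).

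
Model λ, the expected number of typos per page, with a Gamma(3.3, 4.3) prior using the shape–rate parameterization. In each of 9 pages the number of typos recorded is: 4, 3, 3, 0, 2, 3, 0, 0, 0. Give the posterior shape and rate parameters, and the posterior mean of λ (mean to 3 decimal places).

The Poisson likelihood adds the total count to the shape and the number of exposure periods to the rate. Here ∑xᵢ = 15 and n = 9, so shape 3.3→18.3 and rate 4.3→13.3.
E[λ | data] = 18.3/13.3 = 1.376.

Posterior: Gamma(shape=18.3, rate=13.3); mean ≈ 1.376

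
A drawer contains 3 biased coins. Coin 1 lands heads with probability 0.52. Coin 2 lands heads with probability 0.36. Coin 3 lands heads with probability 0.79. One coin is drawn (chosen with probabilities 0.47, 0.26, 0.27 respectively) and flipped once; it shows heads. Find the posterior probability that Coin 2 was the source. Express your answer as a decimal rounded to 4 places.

Posterior probability ≈ 0.1698

Tabulate prior·likelihood by source: [1] prior 0.47, lik 0.52, product 0.2444; [2] prior 0.26, lik 0.36, product 0.09360; [3] prior 0.27, lik 0.79, product 0.2133.
Normalizing constant = 0.55130; the posterior for Coin 2 is its product over the sum, 0.09360/0.55130 = 0.1698.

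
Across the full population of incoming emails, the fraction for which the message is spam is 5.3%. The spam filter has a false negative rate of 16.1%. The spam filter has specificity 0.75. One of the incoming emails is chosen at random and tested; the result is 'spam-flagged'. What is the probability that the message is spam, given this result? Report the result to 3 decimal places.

P(H | E) ≈ 0.158

Let H be the event that the message is spam. P(H) = 0.053, so P(¬H) = 0.947. With E the 'spam-flagged' result, P(E|H) = 0.839 and P(E|¬H) = 0.25.
P(E) = 0.839·0.053 + 0.25·0.947 = 0.044467 + 0.23675 = 0.28122.
By Bayes' theorem, P(H|E) = 0.044467 / 0.28122 = 0.158.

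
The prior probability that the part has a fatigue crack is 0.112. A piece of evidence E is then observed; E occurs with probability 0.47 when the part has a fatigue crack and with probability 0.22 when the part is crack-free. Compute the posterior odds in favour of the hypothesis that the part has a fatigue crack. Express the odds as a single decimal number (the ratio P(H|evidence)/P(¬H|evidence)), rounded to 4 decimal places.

Prior odds = 0.112/(1−0.112) = 0.12613.
Likelihood ratio for E = 0.47/0.22 = 2.1364.
Posterior odds = prior odds × LR = 0.26945.

Posterior odds ≈ 0.2695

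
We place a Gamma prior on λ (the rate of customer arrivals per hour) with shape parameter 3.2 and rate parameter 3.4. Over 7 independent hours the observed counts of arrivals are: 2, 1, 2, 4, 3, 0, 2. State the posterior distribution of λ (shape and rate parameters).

Total count ∑xᵢ = 14 over n = 7 hours.
Gamma is conjugate to the Poisson likelihood: posterior is Gamma(shape = 3.2+14 = 17.2, rate = 3.4+7 = 10.4).

Posterior: Gamma(shape=17.2, rate=10.4)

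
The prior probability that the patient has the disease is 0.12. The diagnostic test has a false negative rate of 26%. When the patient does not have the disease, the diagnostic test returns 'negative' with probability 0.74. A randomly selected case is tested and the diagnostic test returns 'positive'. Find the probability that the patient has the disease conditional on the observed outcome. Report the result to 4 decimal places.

P(H | E) ≈ 0.2796

Let H be the event that the patient has the disease. P(H) = 0.12, so P(¬H) = 0.88. With E the 'positive' result, P(E|H) = 0.74 and P(E|¬H) = 0.26.
P(E) = 0.74·0.12 + 0.26·0.88 = 0.088800 + 0.22880 = 0.31760.
By Bayes' theorem, P(H|E) = 0.088800 / 0.31760 = 0.2796.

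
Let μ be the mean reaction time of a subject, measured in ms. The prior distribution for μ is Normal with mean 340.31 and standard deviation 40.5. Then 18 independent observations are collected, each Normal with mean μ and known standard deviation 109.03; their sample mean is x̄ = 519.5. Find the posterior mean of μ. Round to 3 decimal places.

Posterior mean ≈ 468.063

Prior precision 1/τ₀² = 1/40.5² = 0.00060966; data precision n/σ² = 18/109.03² = 0.00151419.
Posterior precision = 0.00060966 + 0.00151419 = 0.00212385.
Posterior mean = (0.00060966·340.31 + 0.00151419·519.5) / 0.00212385 = 468.063.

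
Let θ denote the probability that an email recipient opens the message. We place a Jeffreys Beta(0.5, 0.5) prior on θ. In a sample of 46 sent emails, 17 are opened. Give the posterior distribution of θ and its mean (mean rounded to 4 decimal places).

The binomial likelihood is conjugate to the Beta prior: with 17 successes and 29 failures, the posterior is Beta(0.5+17, 0.5+29) = Beta(17.5, 29.5).
E[θ | data] = 17.5/(17.5+29.5) = 0.3723.

Posterior: Beta(17.5, 29.5); mean ≈ 0.3723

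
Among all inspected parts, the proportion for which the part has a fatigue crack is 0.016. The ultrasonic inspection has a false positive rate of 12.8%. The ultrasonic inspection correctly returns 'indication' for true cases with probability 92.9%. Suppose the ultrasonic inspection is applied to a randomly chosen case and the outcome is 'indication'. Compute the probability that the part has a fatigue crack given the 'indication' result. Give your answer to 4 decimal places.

Write H for 'the part has a fatigue crack'. Prior odds H:¬H = 0.016/0.984 = 0.016260. For the 'indication' outcome, the likelihood ratio is 0.929/0.128 = 7.2578.
Posterior odds = 0.016260 × 7.2578 = 0.11801, so P(H|E) = 0.11801/(1+0.11801) = 0.1056.

P(H | E) ≈ 0.1056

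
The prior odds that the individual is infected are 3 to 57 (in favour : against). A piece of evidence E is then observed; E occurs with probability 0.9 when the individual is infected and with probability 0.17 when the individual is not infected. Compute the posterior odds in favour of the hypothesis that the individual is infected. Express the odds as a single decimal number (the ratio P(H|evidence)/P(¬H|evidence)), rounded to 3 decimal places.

Prior odds = 3/57 = 0.052632. In log-odds, ln(0.052632) = -2.9444.
Add log likelihood ratio: ln(5.2941) = 1.6666.
Posterior log-odds = -1.2778, so posterior odds = exp(-1.2778) = 0.27864.

Posterior odds ≈ 0.279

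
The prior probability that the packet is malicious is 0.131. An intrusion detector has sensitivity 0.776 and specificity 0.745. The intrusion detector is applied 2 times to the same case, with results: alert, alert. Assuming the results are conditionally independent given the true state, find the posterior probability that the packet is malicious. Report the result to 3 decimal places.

Let H be the event that the packet is malicious; start with P(H) = 0.131. P('alert'|H) = 0.776, P('alert'|¬H) = 0.255.
Update on result 1 ('alert'): P(H) ← 0.776·0.1310 / (0.776·0.1310 + 0.255·0.8690) = 0.10166/0.32325 = 0.3145.
Update on result 2 ('alert'): P(H) ← 0.776·0.3145 / (0.776·0.3145 + 0.255·0.6855) = 0.24404/0.41884 = 0.5826.

Posterior P(H) ≈ 0.583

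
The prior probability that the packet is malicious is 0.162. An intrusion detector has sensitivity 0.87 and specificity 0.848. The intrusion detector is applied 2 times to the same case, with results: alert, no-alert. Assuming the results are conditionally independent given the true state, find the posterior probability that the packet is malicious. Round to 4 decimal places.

Posterior P(H) ≈ 0.1450

Let H be the event that the packet is malicious; start with P(H) = 0.162. P('alert'|H) = 0.87, P('alert'|¬H) = 0.152.
Update on result 1 ('alert'): P(H) ← 0.87·0.1620 / (0.87·0.1620 + 0.152·0.8380) = 0.14094/0.26832 = 0.5253.
Update on result 2 ('no-alert'): P(H) ← 0.13·0.5253 / (0.13·0.5253 + 0.848·0.4747) = 0.068286/0.47085 = 0.1450.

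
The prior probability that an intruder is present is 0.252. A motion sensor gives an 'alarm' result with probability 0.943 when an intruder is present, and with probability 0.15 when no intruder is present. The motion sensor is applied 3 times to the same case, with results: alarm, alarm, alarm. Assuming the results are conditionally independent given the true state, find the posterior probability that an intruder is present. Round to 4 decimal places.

With H the event that an intruder is present, the joint likelihood of the observed sequence is P(data|H) = 0.943·0.943·0.943 = 0.83856 and P(data|¬H) = 0.15·0.15·0.15 = 0.0033750.
Bayes: P(H|data) = 0.252·0.83856 / (0.252·0.83856 + 0.748·0.0033750) = 0.21132/0.21384 = 0.9882.

Posterior P(H) ≈ 0.9882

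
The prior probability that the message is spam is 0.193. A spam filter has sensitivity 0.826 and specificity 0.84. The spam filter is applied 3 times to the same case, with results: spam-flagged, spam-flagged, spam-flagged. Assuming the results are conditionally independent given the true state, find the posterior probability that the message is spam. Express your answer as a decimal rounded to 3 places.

With H the event that the message is spam, the joint likelihood of the observed sequence is P(data|H) = 0.826·0.826·0.826 = 0.56356 and P(data|¬H) = 0.16·0.16·0.16 = 0.0040960.
Bayes: P(H|data) = 0.193·0.56356 / (0.193·0.56356 + 0.807·0.0040960) = 0.10877/0.11207 = 0.9705.

Posterior P(H) ≈ 0.971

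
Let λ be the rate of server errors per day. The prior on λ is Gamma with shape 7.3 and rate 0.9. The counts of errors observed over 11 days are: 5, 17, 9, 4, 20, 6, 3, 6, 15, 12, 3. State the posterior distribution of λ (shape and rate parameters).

Posterior: Gamma(shape=107.3, rate=11.9)

The Poisson likelihood adds the total count to the shape and the number of exposure periods to the rate. Here ∑xᵢ = 100 and n = 11, so shape 7.3→107.3 and rate 0.9→11.9.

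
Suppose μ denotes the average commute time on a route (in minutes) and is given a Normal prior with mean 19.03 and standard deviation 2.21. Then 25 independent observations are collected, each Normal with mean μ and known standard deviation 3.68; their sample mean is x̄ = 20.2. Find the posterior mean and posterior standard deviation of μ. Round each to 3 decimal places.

Posterior mean ≈ 20.083; posterior SD ≈ 0.698

With known σ, the Normal prior is conjugate. Weight on the data is w = (n/σ²)/(n/σ² + 1/τ₀²) = 1.84605/(1.84605+0.204746) = 0.90016.
Posterior mean = w·x̄ + (1−w)·μ₀ = 0.90016·20.2 + 0.099837·19.03 = 20.083. Posterior variance = 1/(1.84605+0.204746) = 0.487615, so SD = 0.698.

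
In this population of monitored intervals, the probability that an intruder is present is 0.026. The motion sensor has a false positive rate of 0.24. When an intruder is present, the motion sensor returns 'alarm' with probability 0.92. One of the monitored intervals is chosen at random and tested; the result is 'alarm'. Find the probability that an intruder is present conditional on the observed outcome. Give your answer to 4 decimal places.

P(H | E) ≈ 0.0928

Write H for 'an intruder is present'. Prior odds H:¬H = 0.026/0.974 = 0.026694. For the 'alarm' outcome, the likelihood ratio is 0.92/0.24 = 3.8333.
Posterior odds = 0.026694 × 3.8333 = 0.10233, so P(H|E) = 0.10233/(1+0.10233) = 0.0928.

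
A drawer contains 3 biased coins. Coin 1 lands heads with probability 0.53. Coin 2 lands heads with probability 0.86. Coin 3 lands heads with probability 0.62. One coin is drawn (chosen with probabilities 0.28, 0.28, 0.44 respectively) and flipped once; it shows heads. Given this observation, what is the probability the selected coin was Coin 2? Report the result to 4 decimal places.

Posterior probability ≈ 0.3637

Tabulate prior·likelihood by source: [1] prior 0.28, lik 0.53, product 0.1484; [2] prior 0.28, lik 0.86, product 0.2408; [3] prior 0.44, lik 0.62, product 0.2728.
Normalizing constant = 0.66200; the posterior for Coin 2 is its product over the sum, 0.2408/0.66200 = 0.3637.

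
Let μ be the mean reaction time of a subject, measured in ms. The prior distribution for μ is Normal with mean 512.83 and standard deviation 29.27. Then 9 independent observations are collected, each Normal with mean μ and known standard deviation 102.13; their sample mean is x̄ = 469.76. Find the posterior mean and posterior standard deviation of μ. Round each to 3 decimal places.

Prior precision 1/τ₀² = 1/29.27² = 0.00116722; data precision n/σ² = 9/102.13² = 0.00086285.
Posterior precision = 0.00116722 + 0.00086285 = 0.00203008, giving posterior SD = 1/√0.00203008 = 22.194.
Posterior mean = (0.00116722·512.83 + 0.00086285·469.76) / 0.00203008 = 494.524.

Posterior mean ≈ 494.524; posterior SD ≈ 22.194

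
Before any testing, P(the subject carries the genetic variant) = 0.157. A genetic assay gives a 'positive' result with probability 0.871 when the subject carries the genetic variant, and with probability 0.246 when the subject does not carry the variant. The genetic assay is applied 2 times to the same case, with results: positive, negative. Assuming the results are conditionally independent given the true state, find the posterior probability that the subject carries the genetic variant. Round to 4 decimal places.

Posterior P(H) ≈ 0.1014

Let H be the event that the subject carries the genetic variant; start with P(H) = 0.157. P('positive'|H) = 0.871, P('positive'|¬H) = 0.246.
Update on result 1 ('positive'): P(H) ← 0.871·0.1570 / (0.871·0.1570 + 0.246·0.8430) = 0.13675/0.34413 = 0.3974.
Update on result 2 ('negative'): P(H) ← 0.129·0.3974 / (0.129·0.3974 + 0.754·0.6026) = 0.051261/0.50564 = 0.1014.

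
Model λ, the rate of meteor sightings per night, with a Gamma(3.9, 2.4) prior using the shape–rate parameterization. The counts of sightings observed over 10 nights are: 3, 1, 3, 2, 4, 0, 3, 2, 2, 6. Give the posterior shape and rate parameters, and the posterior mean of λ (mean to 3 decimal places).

Posterior: Gamma(shape=29.9, rate=12.4); mean ≈ 2.411

The Poisson likelihood adds the total count to the shape and the number of exposure periods to the rate. Here ∑xᵢ = 26 and n = 10, so shape 3.9→29.9 and rate 2.4→12.4.
Posterior mean = shape/rate = 29.9/12.4 = 2.411.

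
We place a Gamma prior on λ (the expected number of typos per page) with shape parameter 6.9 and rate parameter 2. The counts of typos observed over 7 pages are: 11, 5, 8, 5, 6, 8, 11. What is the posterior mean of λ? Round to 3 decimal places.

Posterior mean ≈ 6.767

Total count ∑xᵢ = 54 over n = 7 pages.
Gamma is conjugate to the Poisson likelihood: posterior is Gamma(shape = 6.9+54 = 60.9, rate = 2+7 = 9).
E[λ | data] = 60.9/9 = 6.767.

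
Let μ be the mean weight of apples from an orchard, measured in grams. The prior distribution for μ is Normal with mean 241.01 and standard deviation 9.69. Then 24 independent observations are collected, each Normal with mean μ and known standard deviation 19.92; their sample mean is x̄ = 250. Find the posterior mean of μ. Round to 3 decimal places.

Posterior mean ≈ 248.654

With known σ, the Normal prior is conjugate. Weight on the data is w = (n/σ²)/(n/σ² + 1/τ₀²) = 0.0604829/(0.0604829+0.0106501) = 0.85028.
Posterior mean = w·x̄ + (1−w)·μ₀ = 0.85028·250 + 0.14972·241.01 = 248.654.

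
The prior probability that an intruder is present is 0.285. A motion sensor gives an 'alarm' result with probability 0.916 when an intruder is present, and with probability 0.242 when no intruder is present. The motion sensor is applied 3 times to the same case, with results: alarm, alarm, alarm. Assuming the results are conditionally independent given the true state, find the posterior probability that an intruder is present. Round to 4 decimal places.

Posterior P(H) ≈ 0.9558

Let H be the event that an intruder is present; start with P(H) = 0.285. P('alarm'|H) = 0.916, P('alarm'|¬H) = 0.242.
Update on result 1 ('alarm'): P(H) ← 0.916·0.2850 / (0.916·0.2850 + 0.242·0.7150) = 0.26106/0.43409 = 0.6014.
Update on result 2 ('alarm'): P(H) ← 0.916·0.6014 / (0.916·0.6014 + 0.242·0.3986) = 0.55088/0.64734 = 0.8510.
Update on result 3 ('alarm'): P(H) ← 0.916·0.8510 / (0.916·0.8510 + 0.242·0.1490) = 0.77950/0.81557 = 0.9558.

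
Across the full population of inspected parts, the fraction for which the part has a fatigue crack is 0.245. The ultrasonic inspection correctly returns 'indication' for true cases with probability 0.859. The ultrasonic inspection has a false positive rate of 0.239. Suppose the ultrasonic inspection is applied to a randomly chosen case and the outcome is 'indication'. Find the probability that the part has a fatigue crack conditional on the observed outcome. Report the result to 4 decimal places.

P(H | E) ≈ 0.5384

Let H be the event that the part has a fatigue crack. P(H) = 0.245, so P(¬H) = 0.755. With E the 'indication' result, P(E|H) = 0.859 and P(E|¬H) = 0.239.
P(E) = 0.859·0.245 + 0.239·0.755 = 0.21046 + 0.18044 = 0.39090.
By Bayes' theorem, P(H|E) = 0.21046 / 0.39090 = 0.5384.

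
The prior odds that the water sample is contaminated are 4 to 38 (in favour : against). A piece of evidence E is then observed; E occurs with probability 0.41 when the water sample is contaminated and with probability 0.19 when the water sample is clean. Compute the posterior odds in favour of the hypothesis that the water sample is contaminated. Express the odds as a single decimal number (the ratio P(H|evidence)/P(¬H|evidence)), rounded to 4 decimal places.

Posterior odds ≈ 0.2271

Prior odds = 4/38 = 0.10526.
Likelihood ratio for E = 0.41/0.19 = 2.1579.
Posterior odds = prior odds × LR = 0.22715.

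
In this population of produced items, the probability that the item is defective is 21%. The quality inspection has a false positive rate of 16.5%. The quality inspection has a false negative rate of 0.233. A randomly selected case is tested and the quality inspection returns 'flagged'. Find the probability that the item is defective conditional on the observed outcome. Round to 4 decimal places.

P(H | E) ≈ 0.5527

Let H be the event that the item is defective. P(H) = 0.21, so P(¬H) = 0.79. With E the 'flagged' result, P(E|H) = 0.767 and P(E|¬H) = 0.165.
P(E) = 0.767·0.21 + 0.165·0.79 = 0.16107 + 0.13035 = 0.29142.
By Bayes' theorem, P(H|E) = 0.16107 / 0.29142 = 0.5527.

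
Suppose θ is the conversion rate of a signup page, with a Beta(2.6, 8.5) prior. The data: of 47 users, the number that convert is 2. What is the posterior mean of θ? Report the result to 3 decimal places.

Posterior mean ≈ 0.079

Observing 2 successes and 45 failures updates Beta(2.6, 8.5) by adding the success and failure counts to the two shape parameters: α = 2.6+2 = 4.6, β = 8.5+45 = 53.5.
Posterior mean = α/(α+β) = 4.6/58.1 = 0.079.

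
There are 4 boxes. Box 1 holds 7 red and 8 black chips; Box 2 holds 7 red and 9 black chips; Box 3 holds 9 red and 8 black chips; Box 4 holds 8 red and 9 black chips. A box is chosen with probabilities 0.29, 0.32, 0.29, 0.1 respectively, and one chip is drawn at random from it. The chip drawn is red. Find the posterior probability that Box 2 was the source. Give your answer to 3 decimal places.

Tabulate prior·likelihood by source: [1] prior 0.29, lik 0.4667, product 0.1353; [2] prior 0.32, lik 0.4375, product 0.1400; [3] prior 0.29, lik 0.5294, product 0.1535; [4] prior 0.1, lik 0.4706, product 0.04706.
Normalizing constant = 0.47592; the posterior for Box 2 is its product over the sum, 0.1400/0.47592 = 0.294.

Posterior probability ≈ 0.294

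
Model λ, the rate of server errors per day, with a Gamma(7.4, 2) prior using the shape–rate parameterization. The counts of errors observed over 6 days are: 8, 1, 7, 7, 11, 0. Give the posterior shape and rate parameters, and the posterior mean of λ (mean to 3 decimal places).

Total count ∑xᵢ = 34 over n = 6 days.
Gamma is conjugate to the Poisson likelihood: posterior is Gamma(shape = 7.4+34 = 41.4, rate = 2+6 = 8).
E[λ | data] = 41.4/8 = 5.175.

Posterior: Gamma(shape=41.4, rate=8); mean ≈ 5.175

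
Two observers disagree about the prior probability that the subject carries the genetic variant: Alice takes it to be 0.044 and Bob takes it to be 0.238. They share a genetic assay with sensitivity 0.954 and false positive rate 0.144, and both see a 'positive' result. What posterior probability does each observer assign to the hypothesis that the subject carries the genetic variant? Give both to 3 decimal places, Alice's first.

The likelihood ratio for a 'positive' result is 0.954/0.144 = 6.6250.
Alice: prior odds 0.044/0.956 = 0.046025; posterior odds 0.30492; posterior probability 0.234.
Bob: prior odds 0.238/0.762 = 0.31234; posterior odds 2.0692; posterior probability 0.674.

Alice: 0.234; Bob: 0.674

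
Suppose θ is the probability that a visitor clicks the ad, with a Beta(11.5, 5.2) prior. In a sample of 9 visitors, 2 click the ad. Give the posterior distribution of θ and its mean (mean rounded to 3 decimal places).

Posterior: Beta(13.5, 12.2); mean ≈ 0.525

The binomial likelihood is conjugate to the Beta prior: with 2 successes and 7 failures, the posterior is Beta(11.5+2, 5.2+7) = Beta(13.5, 12.2).
Posterior mean = α/(α+β) = 13.5/25.7 = 0.525.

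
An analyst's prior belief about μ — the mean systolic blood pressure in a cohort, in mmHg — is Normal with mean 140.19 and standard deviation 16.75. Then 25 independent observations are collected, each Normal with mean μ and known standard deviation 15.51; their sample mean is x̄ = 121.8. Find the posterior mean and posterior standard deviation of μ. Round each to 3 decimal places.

Posterior mean ≈ 122.410; posterior SD ≈ 3.050

With known σ, the Normal prior is conjugate. Weight on the data is w = (n/σ²)/(n/σ² + 1/τ₀²) = 0.103924/(0.103924+0.00356427) = 0.96684.
Posterior mean = w·x̄ + (1−w)·μ₀ = 0.96684·121.8 + 0.033160·140.19 = 122.410. Posterior variance = 1/(0.103924+0.00356427) = 9.30333, so SD = 3.050.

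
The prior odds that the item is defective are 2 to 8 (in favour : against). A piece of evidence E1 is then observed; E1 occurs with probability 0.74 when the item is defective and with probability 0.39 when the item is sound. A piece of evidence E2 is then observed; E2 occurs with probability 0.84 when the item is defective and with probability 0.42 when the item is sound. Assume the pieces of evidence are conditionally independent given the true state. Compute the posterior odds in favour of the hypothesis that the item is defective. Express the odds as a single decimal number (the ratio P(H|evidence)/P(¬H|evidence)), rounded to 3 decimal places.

Posterior odds ≈ 0.949

Prior odds = 2/8 = 0.25000. In log-odds, ln(0.25000) = -1.3863.
Add log likelihood ratios: ln(1.8974) + ln(2.0000) = 1.3337.
Posterior log-odds = -0.052644, so posterior odds = exp(-0.052644) = 0.94872.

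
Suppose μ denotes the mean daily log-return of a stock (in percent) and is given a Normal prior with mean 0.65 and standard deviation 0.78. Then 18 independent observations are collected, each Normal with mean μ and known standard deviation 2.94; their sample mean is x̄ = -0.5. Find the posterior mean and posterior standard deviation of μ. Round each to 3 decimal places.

Posterior mean ≈ 0.007; posterior SD ≈ 0.518

Prior precision 1/τ₀² = 1/0.78² = 1.64366; data precision n/σ² = 18/2.94² = 2.08247.
Posterior precision = 1.64366 + 2.08247 = 3.72612, giving posterior SD = 1/√3.72612 = 0.518.
Posterior mean = (1.64366·0.65 + 2.08247·-0.5) / 3.72612 = 0.007.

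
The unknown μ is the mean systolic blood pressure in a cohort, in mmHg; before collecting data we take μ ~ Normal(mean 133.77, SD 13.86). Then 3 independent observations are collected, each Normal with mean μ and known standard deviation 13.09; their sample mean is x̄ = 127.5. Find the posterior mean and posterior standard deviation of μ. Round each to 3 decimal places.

With known σ, the Normal prior is conjugate. Weight on the data is w = (n/σ²)/(n/σ² + 1/τ₀²) = 0.0175082/(0.0175082+0.00520563) = 0.77082.
Posterior mean = w·x̄ + (1−w)·μ₀ = 0.77082·127.5 + 0.22918·133.77 = 128.937. Posterior variance = 1/(0.0175082+0.00520563) = 44.0260, so SD = 6.635.

Posterior mean ≈ 128.937; posterior SD ≈ 6.635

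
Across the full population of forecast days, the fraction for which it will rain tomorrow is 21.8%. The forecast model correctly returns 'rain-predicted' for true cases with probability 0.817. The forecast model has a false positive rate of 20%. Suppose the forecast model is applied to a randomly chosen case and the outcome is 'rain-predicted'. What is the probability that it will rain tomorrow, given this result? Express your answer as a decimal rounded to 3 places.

Write H for 'it will rain tomorrow'. Prior odds H:¬H = 0.218/0.782 = 0.27877. For the 'rain-predicted' outcome, the likelihood ratio is 0.817/0.2 = 4.0850.
Posterior odds = 0.27877 × 4.0850 = 1.1388, so P(H|E) = 1.1388/(1+1.1388) = 0.532.

P(H | E) ≈ 0.532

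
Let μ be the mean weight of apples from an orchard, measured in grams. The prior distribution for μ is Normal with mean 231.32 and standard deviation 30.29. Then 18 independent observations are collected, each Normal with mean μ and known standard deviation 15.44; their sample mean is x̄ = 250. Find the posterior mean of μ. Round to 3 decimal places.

Prior precision 1/τ₀² = 1/30.29² = 0.00108994; data precision n/σ² = 18/15.44² = 0.0755054.
Posterior precision = 0.00108994 + 0.0755054 = 0.0765953.
Posterior mean = (0.00108994·231.32 + 0.0755054·250) / 0.0765953 = 249.734.

Posterior mean ≈ 249.734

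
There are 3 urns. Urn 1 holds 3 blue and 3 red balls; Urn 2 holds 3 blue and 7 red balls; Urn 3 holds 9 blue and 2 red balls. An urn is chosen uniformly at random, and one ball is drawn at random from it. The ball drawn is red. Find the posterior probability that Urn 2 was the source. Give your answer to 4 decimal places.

P(red|Urn 1) = 0.5; P(red|Urn 2) = 0.7; P(red|Urn 3) = 0.1818.
Prior × likelihood for each source: 0.333333·0.5=0.1667, 0.333333·0.7=0.2333, 0.333333·0.1818=0.06061. Summing gives P(red) = 0.46061.
P(Urn 2 | red) = 0.2333 / 0.46061 = 0.5066.

Posterior probability ≈ 0.5066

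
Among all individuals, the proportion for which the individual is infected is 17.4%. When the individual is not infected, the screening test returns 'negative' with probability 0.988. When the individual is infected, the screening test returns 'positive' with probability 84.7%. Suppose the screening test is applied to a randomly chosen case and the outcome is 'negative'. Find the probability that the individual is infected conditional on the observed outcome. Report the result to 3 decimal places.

Write H for 'the individual is infected'. Prior odds H:¬H = 0.174/0.826 = 0.21065. For the 'negative' outcome, the likelihood ratio is 0.153/0.988 = 0.15486.
Posterior odds = 0.21065 × 0.15486 = 0.032621, so P(H|E) = 0.032621/(1+0.032621) = 0.032.

P(H | E) ≈ 0.032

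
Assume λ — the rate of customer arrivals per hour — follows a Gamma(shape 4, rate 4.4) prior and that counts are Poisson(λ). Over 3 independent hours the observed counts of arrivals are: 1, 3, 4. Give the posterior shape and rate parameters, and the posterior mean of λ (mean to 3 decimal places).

Posterior: Gamma(shape=12, rate=7.4); mean ≈ 1.622

Total count ∑xᵢ = 8 over n = 3 hours.
Gamma is conjugate to the Poisson likelihood: posterior is Gamma(shape = 4+8 = 12, rate = 4.4+3 = 7.4).
E[λ | data] = 12/7.4 = 1.622.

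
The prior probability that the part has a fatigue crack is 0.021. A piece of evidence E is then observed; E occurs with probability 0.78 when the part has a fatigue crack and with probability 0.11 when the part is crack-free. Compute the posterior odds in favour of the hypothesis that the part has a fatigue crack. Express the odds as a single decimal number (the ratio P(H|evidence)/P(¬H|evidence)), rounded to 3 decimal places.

Posterior odds ≈ 0.152

Prior odds = 0.021/(1−0.021) = 0.021450.
Likelihood ratio for E = 0.78/0.11 = 7.0909.
Posterior odds = prior odds × LR = 0.15210.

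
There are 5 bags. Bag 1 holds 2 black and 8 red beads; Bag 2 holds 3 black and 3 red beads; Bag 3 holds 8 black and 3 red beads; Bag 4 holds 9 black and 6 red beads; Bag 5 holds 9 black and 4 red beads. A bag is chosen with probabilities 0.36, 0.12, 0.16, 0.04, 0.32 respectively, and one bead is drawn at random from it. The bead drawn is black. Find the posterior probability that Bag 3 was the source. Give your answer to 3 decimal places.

Posterior probability ≈ 0.236

Tabulate prior·likelihood by source: [1] prior 0.36, lik 0.2, product 0.07200; [2] prior 0.12, lik 0.5, product 0.06000; [3] prior 0.16, lik 0.7273, product 0.1164; [4] prior 0.04, lik 0.6, product 0.02400; [5] prior 0.32, lik 0.6923, product 0.2215.
Normalizing constant = 0.49390; the posterior for Bag 3 is its product over the sum, 0.1164/0.49390 = 0.236.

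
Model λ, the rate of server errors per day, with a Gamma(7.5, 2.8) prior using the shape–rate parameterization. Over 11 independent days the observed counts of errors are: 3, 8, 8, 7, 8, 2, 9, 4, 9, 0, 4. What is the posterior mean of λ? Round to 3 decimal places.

Posterior mean ≈ 5.036

Total count ∑xᵢ = 62 over n = 11 days.
Gamma is conjugate to the Poisson likelihood: posterior is Gamma(shape = 7.5+62 = 69.5, rate = 2.8+11 = 13.8).
Posterior mean = shape/rate = 69.5/13.8 = 5.036.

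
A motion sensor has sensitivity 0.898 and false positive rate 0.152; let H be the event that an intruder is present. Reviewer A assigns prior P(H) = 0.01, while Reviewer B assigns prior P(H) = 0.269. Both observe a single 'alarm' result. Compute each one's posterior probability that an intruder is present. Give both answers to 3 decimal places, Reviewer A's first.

Reviewer A: 0.056; Reviewer B: 0.685

The likelihood ratio for an 'alarm' result is 0.898/0.152 = 5.9079.
Reviewer A: prior odds 0.01/0.99 = 0.010101; posterior odds 0.059676; posterior probability 0.056.
Reviewer B: prior odds 0.269/0.731 = 0.36799; posterior odds 2.1740; posterior probability 0.685.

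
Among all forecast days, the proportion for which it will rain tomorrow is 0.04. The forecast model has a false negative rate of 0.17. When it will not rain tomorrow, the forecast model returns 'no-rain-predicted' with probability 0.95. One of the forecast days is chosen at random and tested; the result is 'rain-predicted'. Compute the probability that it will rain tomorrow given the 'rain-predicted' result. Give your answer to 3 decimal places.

P(H | E) ≈ 0.409

Let H be the event that it will rain tomorrow. P(H) = 0.04, so P(¬H) = 0.96. With E the 'rain-predicted' result, P(E|H) = 0.83 and P(E|¬H) = 0.05.
P(E) = 0.83·0.04 + 0.05·0.96 = 0.033200 + 0.048000 = 0.081200.
By Bayes' theorem, P(H|E) = 0.033200 / 0.081200 = 0.409.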